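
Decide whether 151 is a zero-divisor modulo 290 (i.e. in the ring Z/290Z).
gcd(151, 290) = 1, so 151 is a unit in Z/290Z (it has a multiplicative inverse). A unit cannot be a zero-divisor: if 151·b ≡ 0 then multiplying both sides by 151^(−1) gives b ≡ 0. So 151 is not a zero-divisor.

Final answer: NO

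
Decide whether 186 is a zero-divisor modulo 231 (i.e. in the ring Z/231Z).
gcd(186, 231) = 3 > 1, so 186 is not a unit in Z/231Z. In Z/nZ every nonzero non-unit is a zero-divisor: explicitly, take b = 231/gcd = 77 ≠ 0 (mod 231); then 186·77 = 14322 = 62·231, i.e. 186·77 ≡ 0 (mod 231). So 186 is a zero-divisor.

Final answer: YES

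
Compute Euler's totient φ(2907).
φ is multiplicative, with φ(p^e) = p^e − p^(e−1). Factorise 2907 = 3^2 · 17 · 19. Then
  φ(2907) = (3^2 − 3^1) · (17 − 1) · (19 − 1) = 6 · 16 · 18 = 1728.

Final answer: φ(2907) = 1728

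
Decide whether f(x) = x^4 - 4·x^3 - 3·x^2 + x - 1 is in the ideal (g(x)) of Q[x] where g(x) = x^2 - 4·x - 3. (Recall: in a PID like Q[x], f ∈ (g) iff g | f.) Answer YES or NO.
NO

In Q[x] the ideal (g) consists of all multiples of g, so f ∈ (g) iff g | f, i.e. iff the remainder of f on division by g is 0. Divide f by g (g is monic, so eliminate the leading term of the running remainder at each step):
  leading term x^4: subtract (x^2)·g(x) = x^4 - 4·x^3 - 3·x^2, leaving x - 1
The remainder r(x) = x - 1 ≠ 0 (and deg r < deg g), so g ∤ f, i.e. f ∉ (g).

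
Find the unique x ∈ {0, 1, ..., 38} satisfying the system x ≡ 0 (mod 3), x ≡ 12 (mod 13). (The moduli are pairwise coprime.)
x ≡ 12 (mod 39); the representative in [0, 39) is 12

The moduli 3, 13 are pairwise coprime, so by the CRT there is a unique solution mod 3·13 = 39.
Solve by successive substitution. Start with x ≡ 0 (mod 3).
  Combine with x ≡ 12 (mod 13): write x = 3·t and require 3·t ≡ 12 (mod 13). Since 3^(−1) ≡ 9 (mod 13), t ≡ 9·12 ≡ 4 (mod 13). So x ≡ 3·4 = 12 (mod 39).
Unique solution in [0, 39): x = 12.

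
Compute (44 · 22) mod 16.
8

Reduce the factors first: 44 ≡ 12, 22 ≡ 6 (mod 16), so 44 · 22 ≡ 12 · 6 (mod 16). 12 · 6 = 72. Dividing by 16: 72 = 4·16 + 8. So (44 · 22) mod 16 = 8.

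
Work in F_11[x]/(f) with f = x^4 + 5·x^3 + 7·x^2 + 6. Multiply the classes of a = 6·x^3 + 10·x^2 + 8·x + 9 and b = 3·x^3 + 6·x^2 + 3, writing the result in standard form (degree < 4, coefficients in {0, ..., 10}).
a · b ≡ 3·x^3 + 2·x^2 + 3·x + 10 (mod f(x))

Multiply as integer polynomials: a · b = 18·x^6 + 66·x^5 + 84·x^4 + 93·x^3 + 84·x^2 + 24·x + 27. Reducing coefficients mod 11: a · b ≡ 7·x^6 + 7·x^4 + 5·x^3 + 7·x^2 + 2·x + 5. Now divide by f(x) = x^4 + 5·x^3 + 7·x^2 + 6 in F_11[x], eliminating the leading term at each step:
  leading term 7·x^6: subtract (7·x^2)·f(x) = 7·x^6 + 2·x^5 + 5·x^4 + 9·x^2, leaving 9·x^5 + 2·x^4 + 5·x^3 + 9·x^2 + 2·x + 5 (coefficients mod 11)
  leading term 9·x^5: subtract (9·x)·f(x) = 9·x^5 + x^4 + 8·x^3 + 10·x, leaving x^4 + 8·x^3 + 9·x^2 + 3·x + 5 (coefficients mod 11)
  leading term x^4: subtract (1)·f(x) = x^4 + 5·x^3 + 7·x^2 + 6, leaving 3·x^3 + 2·x^2 + 3·x + 10 (coefficients mod 11)
The degree is now < 4, so this is the remainder. Hence a · b ≡ 3·x^3 + 2·x^2 + 3·x + 10 in F_11[x]/(f).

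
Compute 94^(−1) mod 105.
94^(−1) ≡ 19 (mod 105)

Apply the extended Euclidean algorithm to (105, 94), tracking rows (r, s, t) with s·105 + t·94 = r. Each division r_prev = q·r_cur + r_new produces the new row as (previous row) − q·(current row):
  row A: (105, 1, 0)   [1·105 + 0·94 = 105]
  row B: (94, 0, 1)   [0·105 + 1·94 = 94]
  105 = 1·94 + 11   → row C = row A − 1·row B = (11, 1, −1)   [check: 1·105 − 1·94 = 11]
  94 = 8·11 + 6   → row D = row B − 8·row C = (6, −8, 9)   [check: −8·105 + 9·94 = 6]
  11 = 1·6 + 5   → row E = row C − 1·row D = (5, 9, −10)   [check: 9·105 − 10·94 = 5]
  6 = 1·5 + 1   → row F = row D − 1·row E = (1, −17, 19)   [check: −17·105 + 19·94 = 1]
  5 = 5·1 + 0   → remainder 0, stop. gcd = 1 (last nonzero row F).
The gcd is 1, so 94 is invertible mod 105. The last nonzero row gives −17·105 + 19·94 = 1, so t = 19. So 94^(−1) ≡ 19 (mod 105). Verify: 94 · 19 = 1786 ≡ 1 (mod 105). ✓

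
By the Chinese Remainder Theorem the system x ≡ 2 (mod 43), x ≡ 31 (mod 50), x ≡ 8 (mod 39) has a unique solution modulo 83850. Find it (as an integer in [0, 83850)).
The moduli 43, 50, 39 are pairwise coprime, so by the CRT there is a unique solution mod 43·50·39 = 83850.
Solve by successive substitution. Start with x ≡ 2 (mod 43).
  Combine with x ≡ 31 (mod 50): write x = 2 + 43·t and require 2 + 43·t ≡ 31 (mod 50), i.e. 43·t ≡ 31 − 2 ≡ 29 (mod 50). Since 43^(−1) ≡ 7 (mod 50), t ≡ 7·29 ≡ 3 (mod 50). So x ≡ 2 + 43·3 = 131 (mod 2150).
  Combine with x ≡ 8 (mod 39): write x = 131 + 2150·t and require 131 + 2150·t ≡ 8 (mod 39), i.e. 2150·t ≡ 8 − 131 ≡ 33 (mod 39). Since 2150^(−1) ≡ 8 (mod 39) (2150 ≡ 5 (mod 39)), t ≡ 8·33 ≡ 30 (mod 39). So x ≡ 131 + 2150·30 = 64631 (mod 83850).
Unique solution in [0, 83850): x = 64631.

Final answer: x ≡ 64631 (mod 83850); the representative in [0, 83850) is 64631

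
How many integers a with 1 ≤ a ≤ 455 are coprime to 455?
The number of a ∈ {1, ..., 455} with gcd(a, 455) = 1 is by definition Euler's totient φ(455). φ is multiplicative, with φ(p^e) = p^e − p^(e−1). Factorise 455 = 5 · 7 · 13. Then
  φ(455) = (5 − 1) · (7 − 1) · (13 − 1) = 4 · 6 · 12 = 288.
So there are 288 such integers.

Final answer: 288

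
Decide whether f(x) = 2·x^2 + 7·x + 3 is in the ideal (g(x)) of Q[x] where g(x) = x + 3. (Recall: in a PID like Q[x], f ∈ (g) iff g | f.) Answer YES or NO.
In Q[x] the ideal (g) consists of all multiples of g, so f ∈ (g) iff g | f, i.e. iff the remainder of f on division by g is 0. Divide f by g (g is monic, so eliminate the leading term of the running remainder at each step):
  leading term 2·x^2: subtract (2·x)·g(x) = 2·x^2 + 6·x, leaving x + 3
  leading term x: subtract (1)·g(x) = x + 3, leaving 0
The remainder is 0, so f(x) = g(x) · h(x) with h(x) = 2·x + 1. Hence g | f, i.e. f ∈ (g).

Final answer: YES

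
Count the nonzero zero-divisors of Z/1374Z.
Z/1374Z has 917 nonzero zero-divisors

In Z/1374Z each nonzero element is either a unit (gcd with 1374 is 1) or a zero-divisor (gcd > 1). The number of units is φ(1374): factorise 1374 = 2 · 3 · 229, so φ(1374) = (2 − 1) · (3 − 1) · (229 − 1) = 1 · 2 · 228 = 456. The nonzero elements number 1374 − 1 = 1373. Hence the nonzero zero-divisors number 1373 − 456 = 917.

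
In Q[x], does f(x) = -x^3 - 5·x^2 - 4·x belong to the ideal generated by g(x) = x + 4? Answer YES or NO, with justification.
In Q[x] the ideal (g) consists of all multiples of g, so f ∈ (g) iff g | f, i.e. iff the remainder of f on division by g is 0. Divide f by g (g is monic, so eliminate the leading term of the running remainder at each step):
  leading term -x^3: subtract (-x^2)·g(x) = -x^3 - 4·x^2, leaving -x^2 - 4·x
  leading term -x^2: subtract (-x)·g(x) = -x^2 - 4·x, leaving 0
The remainder is 0, so f(x) = g(x) · h(x) with h(x) = -x^2 - x. Hence g | f, i.e. f ∈ (g).

Final answer: YES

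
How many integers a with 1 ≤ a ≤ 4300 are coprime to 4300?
1680

The number of a ∈ {1, ..., 4300} with gcd(a, 4300) = 1 is by definition Euler's totient φ(4300). φ is multiplicative, with φ(p^e) = p^e − p^(e−1). Factorise 4300 = 2^2 · 5^2 · 43. Then
  φ(4300) = (2^2 − 2^1) · (5^2 − 5^1) · (43 − 1) = 2 · 20 · 42 = 1680.
So there are 1680 such integers.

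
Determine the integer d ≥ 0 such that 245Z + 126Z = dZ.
(245, 126) = (7); d = 7

In the PID Z, (a, b) is generated by gcd(a, b). Compute gcd(245, 126) with the extended Euclidean algorithm, tracking rows (r, s, t) with s·245 + t·126 = r:
  row A: (245, 1, 0)   [1·245 + 0·126 = 245]
  row B: (126, 0, 1)   [0·245 + 1·126 = 126]
  245 = 1·126 + 119   → row C = row A − 1·row B = (119, 1, −1)   [check: 1·245 − 1·126 = 119]
  126 = 1·119 + 7   → row D = row B − 1·row C = (7, −1, 2)   [check: −1·245 + 2·126 = 7]
  119 = 17·7 + 0   → remainder 0, stop. gcd = 7 (last nonzero row D).
So gcd(245, 126) = 7, with Bézout identity −1·245 + 2·126 = 7. Containment (⊇): the Bézout identity exhibits 7 as an element of (245, 126), giving (7) ⊆ (245, 126). Containment (⊆): since 7 | 245 and 7 | 126 (245 = 7·35, 126 = 7·18), every Z-linear combination of 245 and 126 is divisible by 7, so (245, 126) ⊆ (7). Therefore (245, 126) = (7), d = 7.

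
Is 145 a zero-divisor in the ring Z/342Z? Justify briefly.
NO

gcd(145, 342) = 1, so 145 is a unit in Z/342Z (it has a multiplicative inverse). A unit cannot be a zero-divisor: if 145·b ≡ 0 then multiplying both sides by 145^(−1) gives b ≡ 0. So 145 is not a zero-divisor.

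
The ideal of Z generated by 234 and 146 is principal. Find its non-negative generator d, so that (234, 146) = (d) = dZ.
(234, 146) = (2); d = 2

In the PID Z, (a, b) is generated by gcd(a, b). Compute gcd(234, 146) with the extended Euclidean algorithm, tracking rows (r, s, t) with s·234 + t·146 = r:
  row A: (234, 1, 0)   [1·234 + 0·146 = 234]
  row B: (146, 0, 1)   [0·234 + 1·146 = 146]
  234 = 1·146 + 88   → row C = row A − 1·row B = (88, 1, −1)   [check: 1·234 − 1·146 = 88]
  146 = 1·88 + 58   → row D = row B − 1·row C = (58, −1, 2)   [check: −1·234 + 2·146 = 58]
  88 = 1·58 + 30   → row E = row C − 1·row D = (30, 2, −3)   [check: 2·234 − 3·146 = 30]
  58 = 1·30 + 28   → row F = row D − 1·row E = (28, −3, 5)   [check: −3·234 + 5·146 = 28]
  30 = 1·28 + 2   → row G = row E − 1·row F = (2, 5, −8)   [check: 5·234 − 8·146 = 2]
  28 = 14·2 + 0   → remainder 0, stop. gcd = 2 (last nonzero row G).
So gcd(234, 146) = 2, with Bézout identity 5·234 − 8·146 = 2. Containment (⊇): the Bézout identity exhibits 2 as an element of (234, 146), giving (2) ⊆ (234, 146). Containment (⊆): since 2 | 234 and 2 | 146 (234 = 2·117, 146 = 2·73), every Z-linear combination of 234 and 146 is divisible by 2, so (234, 146) ⊆ (2). Therefore (234, 146) = (2), d = 2.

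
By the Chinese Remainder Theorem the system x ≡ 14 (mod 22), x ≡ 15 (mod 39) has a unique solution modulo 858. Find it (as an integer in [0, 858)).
x ≡ 366 (mod 858); the representative in [0, 858) is 366

The moduli 22, 39 are pairwise coprime, so by the CRT there is a unique solution mod 22·39 = 858.
Solve by successive substitution. Start with x ≡ 14 (mod 22).
  Combine with x ≡ 15 (mod 39): write x = 14 + 22·t and require 14 + 22·t ≡ 15 (mod 39), i.e. 22·t ≡ 15 − 14 ≡ 1 (mod 39). Since 22^(−1) ≡ 16 (mod 39), t ≡ 16·1 ≡ 16 (mod 39). So x ≡ 14 + 22·16 = 366 (mod 858).
Unique solution in [0, 858): x = 366.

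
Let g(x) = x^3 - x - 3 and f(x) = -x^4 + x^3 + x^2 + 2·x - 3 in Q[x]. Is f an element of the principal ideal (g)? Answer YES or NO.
YES

In Q[x] the ideal (g) consists of all multiples of g, so f ∈ (g) iff g | f, i.e. iff the remainder of f on division by g is 0. Divide f by g (g is monic, so eliminate the leading term of the running remainder at each step):
  leading term -x^4: subtract (-x)·g(x) = -x^4 + x^2 + 3·x, leaving x^3 - x - 3
  leading term x^3: subtract (1)·g(x) = x^3 - x - 3, leaving 0
The remainder is 0, so f(x) = g(x) · h(x) with h(x) = 1 - x. Hence g | f, i.e. f ∈ (g).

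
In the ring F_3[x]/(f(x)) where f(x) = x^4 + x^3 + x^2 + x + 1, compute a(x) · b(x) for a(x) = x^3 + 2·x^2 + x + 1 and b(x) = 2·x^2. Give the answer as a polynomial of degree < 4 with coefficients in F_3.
a · b ≡ x^3 + x^2 + 2·x + 1 (mod f(x))

Multiply as integer polynomials: a · b = 2·x^5 + 4·x^4 + 2·x^3 + 2·x^2. Reducing coefficients mod 3: a · b ≡ 2·x^5 + x^4 + 2·x^3 + 2·x^2. Now divide by f(x) = x^4 + x^3 + x^2 + x + 1 in F_3[x], eliminating the leading term at each step:
  leading term 2·x^5: subtract (2·x)·f(x) = 2·x^5 + 2·x^4 + 2·x^3 + 2·x^2 + 2·x, leaving 2·x^4 + x (coefficients mod 3)
  leading term 2·x^4: subtract (2)·f(x) = 2·x^4 + 2·x^3 + 2·x^2 + 2·x + 2, leaving x^3 + x^2 + 2·x + 1 (coefficients mod 3)
The degree is now < 4, so this is the remainder. Hence a · b ≡ x^3 + x^2 + 2·x + 1 in F_3[x]/(f).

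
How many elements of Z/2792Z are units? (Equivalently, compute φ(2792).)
Z/2792Z has φ(2792) = 1392 units

An element a ∈ Z/2792Z is a unit iff gcd(a, 2792) = 1, so the number of units is φ(2792). φ is multiplicative, with φ(p^e) = p^e − p^(e−1). Factorise 2792 = 2^3 · 349. Then
  φ(2792) = (2^3 − 2^2) · (349 − 1) = 4 · 348 = 1392.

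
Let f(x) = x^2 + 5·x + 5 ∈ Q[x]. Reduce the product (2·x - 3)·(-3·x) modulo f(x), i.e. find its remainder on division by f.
a · b ≡ 39·x + 30 (mod f(x))

First multiply in Q[x] without reducing: a · b = -6·x^2 + 9·x. Now divide by f(x) = x^2 + 5·x + 5, eliminating the leading term at each step:
  leading term -6·x^2: subtract (-6)·f(x) = -6·x^2 - 30·x - 30, leaving 39·x + 30
The degree is now < 2, so this is the remainder. Hence a · b ≡ 39·x + 30 in Q[x]/(f).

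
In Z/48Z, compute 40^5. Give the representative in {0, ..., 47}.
16

Use repeated squaring. Binary(5) = 101. Walk through the bits of the exponent 5 left-to-right: at each bit after the leading one, square the running value, then multiply by 40 if the bit is 1 (always reducing mod 48):
  bit 1 = 1 (leading): start with 40.
  bit 2 = 0: square 40^2 = 1600 ≡ 16 (mod 48).
  bit 3 = 1: square 16^2 = 256 ≡ 16; bit is 1, so multiply 16·40 = 640 ≡ 16 (mod 48).
Final value: 40^5 ≡ 16 (mod 48).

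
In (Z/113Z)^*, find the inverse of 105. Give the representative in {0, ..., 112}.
105^(−1) ≡ 14 (mod 113)

Apply the extended Euclidean algorithm to (113, 105), tracking rows (r, s, t) with s·113 + t·105 = r. Each division r_prev = q·r_cur + r_new produces the new row as (previous row) − q·(current row):
  row A: (113, 1, 0)   [1·113 + 0·105 = 113]
  row B: (105, 0, 1)   [0·113 + 1·105 = 105]
  113 = 1·105 + 8   → row C = row A − 1·row B = (8, 1, −1)   [check: 1·113 − 1·105 = 8]
  105 = 13·8 + 1   → row D = row B − 13·row C = (1, −13, 14)   [check: −13·113 + 14·105 = 1]
  8 = 8·1 + 0   → remainder 0, stop. gcd = 1 (last nonzero row D).
The gcd is 1, so 105 is invertible mod 113. The last nonzero row gives −13·113 + 14·105 = 1, so t = 14. So 105^(−1) ≡ 14 (mod 113). Verify: 105 · 14 = 1470 ≡ 1 (mod 113). ✓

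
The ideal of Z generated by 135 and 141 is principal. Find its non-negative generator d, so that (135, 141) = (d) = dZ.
In the PID Z, (a, b) is generated by gcd(a, b). Compute gcd(141, 135) with the extended Euclidean algorithm, tracking rows (r, s, t) with s·141 + t·135 = r:
  row A: (141, 1, 0)   [1·141 + 0·135 = 141]
  row B: (135, 0, 1)   [0·141 + 1·135 = 135]
  141 = 1·135 + 6   → row C = row A − 1·row B = (6, 1, −1)   [check: 1·141 − 1·135 = 6]
  135 = 22·6 + 3   → row D = row B − 22·row C = (3, −22, 23)   [check: −22·141 + 23·135 = 3]
  6 = 2·3 + 0   → remainder 0, stop. gcd = 3 (last nonzero row D).
So gcd(135, 141) = 3, with Bézout identity −22·141 + 23·135 = 3. Containment (⊇): the Bézout identity exhibits 3 as an element of (135, 141), giving (3) ⊆ (135, 141). Containment (⊆): since 3 | 135 and 3 | 141 (135 = 3·45, 141 = 3·47), every Z-linear combination of 135 and 141 is divisible by 3, so (135, 141) ⊆ (3). Therefore (135, 141) = (3), d = 3.

Final answer: (135, 141) = (3); d = 3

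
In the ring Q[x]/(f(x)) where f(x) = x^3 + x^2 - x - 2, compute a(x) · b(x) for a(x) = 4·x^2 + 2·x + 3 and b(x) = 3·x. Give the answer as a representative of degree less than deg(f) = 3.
a · b ≡ -6·x^2 + 21·x + 24 (mod f(x))

First multiply in Q[x] without reducing: a · b = 12·x^3 + 6·x^2 + 9·x. Now divide by f(x) = x^3 + x^2 - x - 2, eliminating the leading term at each step:
  leading term 12·x^3: subtract (12)·f(x) = 12·x^3 + 12·x^2 - 12·x - 24, leaving -6·x^2 + 21·x + 24
The degree is now < 3, so this is the remainder. Hence a · b ≡ -6·x^2 + 21·x + 24 in Q[x]/(f).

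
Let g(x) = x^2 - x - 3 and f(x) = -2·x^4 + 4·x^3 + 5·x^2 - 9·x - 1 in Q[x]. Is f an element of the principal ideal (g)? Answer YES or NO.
In Q[x] the ideal (g) consists of all multiples of g, so f ∈ (g) iff g | f, i.e. iff the remainder of f on division by g is 0. Divide f by g (g is monic, so eliminate the leading term of the running remainder at each step):
  leading term -2·x^4: subtract (-2·x^2)·g(x) = -2·x^4 + 2·x^3 + 6·x^2, leaving 2·x^3 - x^2 - 9·x - 1
  leading term 2·x^3: subtract (2·x)·g(x) = 2·x^3 - 2·x^2 - 6·x, leaving x^2 - 3·x - 1
  leading term x^2: subtract (1)·g(x) = x^2 - x - 3, leaving 2 - 2·x
The remainder r(x) = 2 - 2·x ≠ 0 (and deg r < deg g), so g ∤ f, i.e. f ∉ (g).

Final answer: NO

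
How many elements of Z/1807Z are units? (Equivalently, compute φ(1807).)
An element a ∈ Z/1807Z is a unit iff gcd(a, 1807) = 1, so the number of units is φ(1807). φ is multiplicative, with φ(p^e) = p^e − p^(e−1). Factorise 1807 = 13 · 139. Then
  φ(1807) = (13 − 1) · (139 − 1) = 12 · 138 = 1656.

Final answer: Z/1807Z has φ(1807) = 1656 units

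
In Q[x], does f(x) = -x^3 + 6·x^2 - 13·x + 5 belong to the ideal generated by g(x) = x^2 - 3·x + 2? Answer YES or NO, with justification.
In Q[x] the ideal (g) consists of all multiples of g, so f ∈ (g) iff g | f, i.e. iff the remainder of f on division by g is 0. Divide f by g (g is monic, so eliminate the leading term of the running remainder at each step):
  leading term -x^3: subtract (-x)·g(x) = -x^3 + 3·x^2 - 2·x, leaving 3·x^2 - 11·x + 5
  leading term 3·x^2: subtract (3)·g(x) = 3·x^2 - 9·x + 6, leaving -2·x - 1
The remainder r(x) = -2·x - 1 ≠ 0 (and deg r < deg g), so g ∤ f, i.e. f ∉ (g).

Final answer: NO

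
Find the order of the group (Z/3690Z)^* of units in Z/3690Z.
|(Z/3690Z)^*| = 960

(Z/3690Z)^* consists of the classes a with gcd(a, 3690) = 1, so its order is φ(3690). φ is multiplicative, with φ(p^e) = p^e − p^(e−1). Factorise 3690 = 2 · 3^2 · 5 · 41. Then
  φ(3690) = (2 − 1) · (3^2 − 3^1) · (5 − 1) · (41 − 1) = 1 · 6 · 4 · 40 = 960.
Thus |(Z/3690Z)^*| = 960.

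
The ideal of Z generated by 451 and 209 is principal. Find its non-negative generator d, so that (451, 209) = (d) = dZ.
(451, 209) = (11); d = 11

In the PID Z, (a, b) is generated by gcd(a, b). Compute gcd(451, 209) with the extended Euclidean algorithm, tracking rows (r, s, t) with s·451 + t·209 = r:
  row A: (451, 1, 0)   [1·451 + 0·209 = 451]
  row B: (209, 0, 1)   [0·451 + 1·209 = 209]
  451 = 2·209 + 33   → row C = row A − 2·row B = (33, 1, −2)   [check: 1·451 − 2·209 = 33]
  209 = 6·33 + 11   → row D = row B − 6·row C = (11, −6, 13)   [check: −6·451 + 13·209 = 11]
  33 = 3·11 + 0   → remainder 0, stop. gcd = 11 (last nonzero row D).
So gcd(451, 209) = 11, with Bézout identity −6·451 + 13·209 = 11. Containment (⊇): the Bézout identity exhibits 11 as an element of (451, 209), giving (11) ⊆ (451, 209). Containment (⊆): since 11 | 451 and 11 | 209 (451 = 11·41, 209 = 11·19), every Z-linear combination of 451 and 209 is divisible by 11, so (451, 209) ⊆ (11). Therefore (451, 209) = (11), d = 11.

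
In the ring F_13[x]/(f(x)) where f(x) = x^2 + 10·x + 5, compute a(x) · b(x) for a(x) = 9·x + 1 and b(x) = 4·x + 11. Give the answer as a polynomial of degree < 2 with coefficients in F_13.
a · b ≡ 3·x (mod f(x))

Multiply as integer polynomials: a · b = 36·x^2 + 103·x + 11. Reducing coefficients mod 13: a · b ≡ 10·x^2 + 12·x + 11. Now divide by f(x) = x^2 + 10·x + 5 in F_13[x], eliminating the leading term at each step:
  leading term 10·x^2: subtract (10)·f(x) = 10·x^2 + 9·x + 11, leaving 3·x (coefficients mod 13)
The degree is now < 2, so this is the remainder. Hence a · b ≡ 3·x in F_13[x]/(f).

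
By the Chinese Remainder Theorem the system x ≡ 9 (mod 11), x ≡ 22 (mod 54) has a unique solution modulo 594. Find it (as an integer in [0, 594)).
x ≡ 130 (mod 594); the representative in [0, 594) is 130

The moduli 11, 54 are pairwise coprime, so by the CRT there is a unique solution mod 11·54 = 594.
Solve by successive substitution. Start with x ≡ 9 (mod 11).
  Combine with x ≡ 22 (mod 54): write x = 9 + 11·t and require 9 + 11·t ≡ 22 (mod 54), i.e. 11·t ≡ 22 − 9 ≡ 13 (mod 54). Since 11^(−1) ≡ 5 (mod 54), t ≡ 5·13 ≡ 11 (mod 54). So x ≡ 9 + 11·11 = 130 (mod 594).
Unique solution in [0, 594): x = 130.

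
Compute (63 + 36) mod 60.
Reduce the summands first: 63 ≡ 3 (mod 60), so 63 + 36 ≡ 3 + 36 (mod 60). 3 + 36 = 39; 39 = 0·60 + 39, so (63 + 36) mod 60 = 39.

Final answer: 39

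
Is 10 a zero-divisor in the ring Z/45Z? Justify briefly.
gcd(10, 45) = 5 > 1, so 10 is not a unit in Z/45Z. In Z/nZ every nonzero non-unit is a zero-divisor: explicitly, take b = 45/gcd = 9 ≠ 0 (mod 45); then 10·9 = 90 = 2·45, i.e. 10·9 ≡ 0 (mod 45). So 10 is a zero-divisor.

Final answer: YES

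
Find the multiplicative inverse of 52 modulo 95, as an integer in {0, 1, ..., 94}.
52^(−1) ≡ 53 (mod 95)

Apply the extended Euclidean algorithm to (95, 52), tracking rows (r, s, t) with s·95 + t·52 = r. Each division r_prev = q·r_cur + r_new produces the new row as (previous row) − q·(current row):
  row A: (95, 1, 0)   [1·95 + 0·52 = 95]
  row B: (52, 0, 1)   [0·95 + 1·52 = 52]
  95 = 1·52 + 43   → row C = row A − 1·row B = (43, 1, −1)   [check: 1·95 − 1·52 = 43]
  52 = 1·43 + 9   → row D = row B − 1·row C = (9, −1, 2)   [check: −1·95 + 2·52 = 9]
  43 = 4·9 + 7   → row E = row C − 4·row D = (7, 5, −9)   [check: 5·95 − 9·52 = 7]
  9 = 1·7 + 2   → row F = row D − 1·row E = (2, −6, 11)   [check: −6·95 + 11·52 = 2]
  7 = 3·2 + 1   → row G = row E − 3·row F = (1, 23, −42)   [check: 23·95 − 42·52 = 1]
  2 = 2·1 + 0   → remainder 0, stop. gcd = 1 (last nonzero row G).
The gcd is 1, so 52 is invertible mod 95. The last nonzero row gives 23·95 − 42·52 = 1, so t = −42. So 52^(−1) ≡ −42 ≡ 53 (mod 95). Verify: 52 · 53 = 2756 ≡ 1 (mod 95). ✓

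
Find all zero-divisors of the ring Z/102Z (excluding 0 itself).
nonzero zero-divisors of Z/102Z = {2, 3, 4, 6, 8, 9, 10, 12, 14, 15, 16, 17, 18, 20, 21, 22, 24, 26, 27, 28, 30, 32, 33, 34, 36, 38, 39, 40, 42, 44, 45, 46, 48, 50, 51, 52, 54, 56, 57, 58, 60, 62, 63, 64, 66, 68, 69, 70, 72, 74, 75, 76, 78, 80, 81, 82, 84, 85, 86, 87, 88, 90, 92, 93, 94, 96, 98, 99, 100}

An element a ∈ Z/102Z (with a ≠ 0) is a zero-divisor iff gcd(a, 102) > 1 (because a is a unit precisely when gcd(a, n) = 1, and in Z/nZ every nonzero, non-unit element is a zero-divisor). Scan a = 1, ..., 101 and keep those with gcd(a, 102) > 1:
  gcd(2, 102) = 2, gcd(3, 102) = 3, gcd(4, 102) = 2, gcd(6, 102) = 6, gcd(8, 102) = 2, gcd(9, 102) = 3, gcd(10, 102) = 2, gcd(12, 102) = 6, gcd(14, 102) = 2, gcd(15, 102) = 3, gcd(16, 102) = 2, gcd(17, 102) = 17, gcd(18, 102) = 6, gcd(20, 102) = 2, gcd(21, 102) = 3, gcd(22, 102) = 2, gcd(24, 102) = 6, gcd(26, 102) = 2, gcd(27, 102) = 3, gcd(28, 102) = 2, gcd(30, 102) = 6, gcd(32, 102) = 2, gcd(33, 102) = 3, gcd(34, 102) = 34, gcd(36, 102) = 6, gcd(38, 102) = 2, gcd(39, 102) = 3, gcd(40, 102) = 2, gcd(42, 102) = 6, gcd(44, 102) = 2, gcd(45, 102) = 3, gcd(46, 102) = 2, gcd(48, 102) = 6, gcd(50, 102) = 2, gcd(51, 102) = 51, gcd(52, 102) = 2, gcd(54, 102) = 6, gcd(56, 102) = 2, gcd(57, 102) = 3, gcd(58, 102) = 2, gcd(60, 102) = 6, gcd(62, 102) = 2, gcd(63, 102) = 3, gcd(64, 102) = 2, gcd(66, 102) = 6, gcd(68, 102) = 34, gcd(69, 102) = 3, gcd(70, 102) = 2, gcd(72, 102) = 6, gcd(74, 102) = 2, gcd(75, 102) = 3, gcd(76, 102) = 2, gcd(78, 102) = 6, gcd(80, 102) = 2, gcd(81, 102) = 3, gcd(82, 102) = 2, gcd(84, 102) = 6, gcd(85, 102) = 17, gcd(86, 102) = 2, gcd(87, 102) = 3, gcd(88, 102) = 2, gcd(90, 102) = 6, gcd(92, 102) = 2, gcd(93, 102) = 3, gcd(94, 102) = 2, gcd(96, 102) = 6, gcd(98, 102) = 2, gcd(99, 102) = 3, gcd(100, 102) = 2.
All other a ∈ {1, ..., 101} have gcd(a, 102) = 1 and are units. So the nonzero zero-divisors are exactly the 69 values of a appearing in this scan.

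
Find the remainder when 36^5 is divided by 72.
0

Use repeated squaring. Binary(5) = 101. Walk through the bits of the exponent 5 left-to-right: at each bit after the leading one, square the running value, then multiply by 36 if the bit is 1 (always reducing mod 72):
  bit 1 = 1 (leading): start with 36.
  bit 2 = 0: square 36^2 = 1296 ≡ 0 (mod 72).
  bit 3 = 1: square 0^2 = 0; bit is 1, so multiply 0·36 = 0 (mod 72).
Final value: 36^5 ≡ 0 (mod 72).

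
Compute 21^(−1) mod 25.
Apply the extended Euclidean algorithm to (25, 21), tracking rows (r, s, t) with s·25 + t·21 = r. Each division r_prev = q·r_cur + r_new produces the new row as (previous row) − q·(current row):
  row A: (25, 1, 0)   [1·25 + 0·21 = 25]
  row B: (21, 0, 1)   [0·25 + 1·21 = 21]
  25 = 1·21 + 4   → row C = row A − 1·row B = (4, 1, −1)   [check: 1·25 − 1·21 = 4]
  21 = 5·4 + 1   → row D = row B − 5·row C = (1, −5, 6)   [check: −5·25 + 6·21 = 1]
  4 = 4·1 + 0   → remainder 0, stop. gcd = 1 (last nonzero row D).
The gcd is 1, so 21 is invertible mod 25. The last nonzero row gives −5·25 + 6·21 = 1, so t = 6. So 21^(−1) ≡ 6 (mod 25). Verify: 21 · 6 = 126 ≡ 1 (mod 25). ✓

Final answer: 21^(−1) ≡ 6 (mod 25)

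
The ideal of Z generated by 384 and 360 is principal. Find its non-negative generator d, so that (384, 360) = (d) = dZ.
(384, 360) = (24); d = 24

In the PID Z, (a, b) is generated by gcd(a, b). Compute gcd(384, 360) with the extended Euclidean algorithm, tracking rows (r, s, t) with s·384 + t·360 = r:
  row A: (384, 1, 0)   [1·384 + 0·360 = 384]
  row B: (360, 0, 1)   [0·384 + 1·360 = 360]
  384 = 1·360 + 24   → row C = row A − 1·row B = (24, 1, −1)   [check: 1·384 − 1·360 = 24]
  360 = 15·24 + 0   → remainder 0, stop. gcd = 24 (last nonzero row C).
So gcd(384, 360) = 24, with Bézout identity 1·384 − 1·360 = 24. Containment (⊇): the Bézout identity exhibits 24 as an element of (384, 360), giving (24) ⊆ (384, 360). Containment (⊆): since 24 | 384 and 24 | 360 (384 = 24·16, 360 = 24·15), every Z-linear combination of 384 and 360 is divisible by 24, so (384, 360) ⊆ (24). Therefore (384, 360) = (24), d = 24.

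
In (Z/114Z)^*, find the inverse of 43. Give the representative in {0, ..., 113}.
43^(−1) ≡ 61 (mod 114)

Apply the extended Euclidean algorithm to (114, 43), tracking rows (r, s, t) with s·114 + t·43 = r. Each division r_prev = q·r_cur + r_new produces the new row as (previous row) − q·(current row):
  row A: (114, 1, 0)   [1·114 + 0·43 = 114]
  row B: (43, 0, 1)   [0·114 + 1·43 = 43]
  114 = 2·43 + 28   → row C = row A − 2·row B = (28, 1, −2)   [check: 1·114 − 2·43 = 28]
  43 = 1·28 + 15   → row D = row B − 1·row C = (15, −1, 3)   [check: −1·114 + 3·43 = 15]
  28 = 1·15 + 13   → row E = row C − 1·row D = (13, 2, −5)   [check: 2·114 − 5·43 = 13]
  15 = 1·13 + 2   → row F = row D − 1·row E = (2, −3, 8)   [check: −3·114 + 8·43 = 2]
  13 = 6·2 + 1   → row G = row E − 6·row F = (1, 20, −53)   [check: 20·114 − 53·43 = 1]
  2 = 2·1 + 0   → remainder 0, stop. gcd = 1 (last nonzero row G).
The gcd is 1, so 43 is invertible mod 114. The last nonzero row gives 20·114 − 53·43 = 1, so t = −53. So 43^(−1) ≡ −53 ≡ 61 (mod 114). Verify: 43 · 61 = 2623 ≡ 1 (mod 114). ✓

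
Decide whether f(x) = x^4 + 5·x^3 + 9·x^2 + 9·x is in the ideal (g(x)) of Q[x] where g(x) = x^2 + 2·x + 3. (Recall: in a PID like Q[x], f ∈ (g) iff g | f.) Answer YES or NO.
In Q[x] the ideal (g) consists of all multiples of g, so f ∈ (g) iff g | f, i.e. iff the remainder of f on division by g is 0. Divide f by g (g is monic, so eliminate the leading term of the running remainder at each step):
  leading term x^4: subtract (x^2)·g(x) = x^4 + 2·x^3 + 3·x^2, leaving 3·x^3 + 6·x^2 + 9·x
  leading term 3·x^3: subtract (3·x)·g(x) = 3·x^3 + 6·x^2 + 9·x, leaving 0
The remainder is 0, so f(x) = g(x) · h(x) with h(x) = x^2 + 3·x. Hence g | f, i.e. f ∈ (g).

Final answer: YES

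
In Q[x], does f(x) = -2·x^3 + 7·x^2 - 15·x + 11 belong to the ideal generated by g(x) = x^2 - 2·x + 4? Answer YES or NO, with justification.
In Q[x] the ideal (g) consists of all multiples of g, so f ∈ (g) iff g | f, i.e. iff the remainder of f on division by g is 0. Divide f by g (g is monic, so eliminate the leading term of the running remainder at each step):
  leading term -2·x^3: subtract (-2·x)·g(x) = -2·x^3 + 4·x^2 - 8·x, leaving 3·x^2 - 7·x + 11
  leading term 3·x^2: subtract (3)·g(x) = 3·x^2 - 6·x + 12, leaving -x - 1
The remainder r(x) = -x - 1 ≠ 0 (and deg r < deg g), so g ∤ f, i.e. f ∉ (g).

Final answer: NO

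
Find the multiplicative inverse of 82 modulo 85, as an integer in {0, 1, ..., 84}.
82^(−1) ≡ 28 (mod 85)

Apply the extended Euclidean algorithm to (85, 82), tracking rows (r, s, t) with s·85 + t·82 = r. Each division r_prev = q·r_cur + r_new produces the new row as (previous row) − q·(current row):
  row A: (85, 1, 0)   [1·85 + 0·82 = 85]
  row B: (82, 0, 1)   [0·85 + 1·82 = 82]
  85 = 1·82 + 3   → row C = row A − 1·row B = (3, 1, −1)   [check: 1·85 − 1·82 = 3]
  82 = 27·3 + 1   → row D = row B − 27·row C = (1, −27, 28)   [check: −27·85 + 28·82 = 1]
  3 = 3·1 + 0   → remainder 0, stop. gcd = 1 (last nonzero row D).
The gcd is 1, so 82 is invertible mod 85. The last nonzero row gives −27·85 + 28·82 = 1, so t = 28. So 82^(−1) ≡ 28 (mod 85). Verify: 82 · 28 = 2296 ≡ 1 (mod 85). ✓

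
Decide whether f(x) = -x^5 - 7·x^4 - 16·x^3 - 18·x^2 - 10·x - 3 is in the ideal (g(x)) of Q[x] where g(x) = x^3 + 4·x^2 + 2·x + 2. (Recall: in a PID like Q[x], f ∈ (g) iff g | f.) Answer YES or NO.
In Q[x] the ideal (g) consists of all multiples of g, so f ∈ (g) iff g | f, i.e. iff the remainder of f on division by g is 0. Divide f by g (g is monic, so eliminate the leading term of the running remainder at each step):
  leading term -x^5: subtract (-x^2)·g(x) = -x^5 - 4·x^4 - 2·x^3 - 2·x^2, leaving -3·x^4 - 14·x^3 - 16·x^2 - 10·x - 3
  leading term -3·x^4: subtract (-3·x)·g(x) = -3·x^4 - 12·x^3 - 6·x^2 - 6·x, leaving -2·x^3 - 10·x^2 - 4·x - 3
  leading term -2·x^3: subtract (-2)·g(x) = -2·x^3 - 8·x^2 - 4·x - 4, leaving 1 - 2·x^2
The remainder r(x) = 1 - 2·x^2 ≠ 0 (and deg r < deg g), so g ∤ f, i.e. f ∉ (g).

Final answer: NO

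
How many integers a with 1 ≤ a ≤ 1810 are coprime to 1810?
720

The number of a ∈ {1, ..., 1810} with gcd(a, 1810) = 1 is by definition Euler's totient φ(1810). φ is multiplicative, with φ(p^e) = p^e − p^(e−1). Factorise 1810 = 2 · 5 · 181. Then
  φ(1810) = (2 − 1) · (5 − 1) · (181 − 1) = 1 · 4 · 180 = 720.
So there are 720 such integers.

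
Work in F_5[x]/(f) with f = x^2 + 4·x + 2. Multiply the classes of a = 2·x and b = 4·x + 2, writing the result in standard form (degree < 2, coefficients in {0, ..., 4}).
Multiply as integer polynomials: a · b = 8·x^2 + 4·x. Reducing coefficients mod 5: a · b ≡ 3·x^2 + 4·x. Now divide by f(x) = x^2 + 4·x + 2 in F_5[x], eliminating the leading term at each step:
  leading term 3·x^2: subtract (3)·f(x) = 3·x^2 + 2·x + 1, leaving 2·x + 4 (coefficients mod 5)
The degree is now < 2, so this is the remainder. Hence a · b ≡ 2·x + 4 in F_5[x]/(f).

Final answer: a · b ≡ 2·x + 4 (mod f(x))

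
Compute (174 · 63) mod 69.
60

Reduce the factors first: 174 ≡ 36 (mod 69), so 174 · 63 ≡ 36 · 63 (mod 69). 36 · 63 = 2268. Dividing by 69: 2268 = 32·69 + 60. So (174 · 63) mod 69 = 60.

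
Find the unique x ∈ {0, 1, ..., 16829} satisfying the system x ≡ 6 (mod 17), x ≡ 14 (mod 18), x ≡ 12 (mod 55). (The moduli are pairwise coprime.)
The moduli 17, 18, 55 are pairwise coprime, so by the CRT there is a unique solution mod 17·18·55 = 16830.
Solve by successive substitution. Start with x ≡ 6 (mod 17).
  Combine with x ≡ 14 (mod 18): write x = 6 + 17·t and require 6 + 17·t ≡ 14 (mod 18), i.e. 17·t ≡ 14 − 6 ≡ 8 (mod 18). Since 17^(−1) ≡ 17 (mod 18), t ≡ 17·8 ≡ 10 (mod 18). So x ≡ 6 + 17·10 = 176 (mod 306).
  Combine with x ≡ 12 (mod 55): write x = 176 + 306·t and require 176 + 306·t ≡ 12 (mod 55), i.e. 306·t ≡ 12 − 176 ≡ 1 (mod 55). Since 306^(−1) ≡ 16 (mod 55) (306 ≡ 31 (mod 55)), t ≡ 16·1 ≡ 16 (mod 55). So x ≡ 176 + 306·16 = 5072 (mod 16830).
Unique solution in [0, 16830): x = 5072.

Final answer: x ≡ 5072 (mod 16830); the representative in [0, 16830) is 5072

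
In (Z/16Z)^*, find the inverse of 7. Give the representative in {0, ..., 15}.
Apply the extended Euclidean algorithm to (16, 7), tracking rows (r, s, t) with s·16 + t·7 = r. Each division r_prev = q·r_cur + r_new produces the new row as (previous row) − q·(current row):
  row A: (16, 1, 0)   [1·16 + 0·7 = 16]
  row B: (7, 0, 1)   [0·16 + 1·7 = 7]
  16 = 2·7 + 2   → row C = row A − 2·row B = (2, 1, −2)   [check: 1·16 − 2·7 = 2]
  7 = 3·2 + 1   → row D = row B − 3·row C = (1, −3, 7)   [check: −3·16 + 7·7 = 1]
  2 = 2·1 + 0   → remainder 0, stop. gcd = 1 (last nonzero row D).
The gcd is 1, so 7 is invertible mod 16. The last nonzero row gives −3·16 + 7·7 = 1, so t = 7. So 7^(−1) ≡ 7 (mod 16). Verify: 7 · 7 = 49 ≡ 1 (mod 16). ✓

Final answer: 7^(−1) ≡ 7 (mod 16)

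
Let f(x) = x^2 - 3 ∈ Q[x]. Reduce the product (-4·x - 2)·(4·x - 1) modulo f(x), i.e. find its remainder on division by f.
First multiply in Q[x] without reducing: a · b = -16·x^2 - 4·x + 2. Now divide by f(x) = x^2 - 3, eliminating the leading term at each step:
  leading term -16·x^2: subtract (-16)·f(x) = 48 - 16·x^2, leaving -4·x - 46
The degree is now < 2, so this is the remainder. Hence a · b ≡ -4·x - 46 in Q[x]/(f).

Final answer: a · b ≡ -4·x - 46 (mod f(x))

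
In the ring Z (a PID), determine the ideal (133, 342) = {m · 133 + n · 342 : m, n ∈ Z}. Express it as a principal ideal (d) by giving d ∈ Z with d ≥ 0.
In the PID Z, (a, b) is generated by gcd(a, b). Compute gcd(342, 133) with the extended Euclidean algorithm, tracking rows (r, s, t) with s·342 + t·133 = r:
  row A: (342, 1, 0)   [1·342 + 0·133 = 342]
  row B: (133, 0, 1)   [0·342 + 1·133 = 133]
  342 = 2·133 + 76   → row C = row A − 2·row B = (76, 1, −2)   [check: 1·342 − 2·133 = 76]
  133 = 1·76 + 57   → row D = row B − 1·row C = (57, −1, 3)   [check: −1·342 + 3·133 = 57]
  76 = 1·57 + 19   → row E = row C − 1·row D = (19, 2, −5)   [check: 2·342 − 5·133 = 19]
  57 = 3·19 + 0   → remainder 0, stop. gcd = 19 (last nonzero row E).
So gcd(133, 342) = 19, with Bézout identity 2·342 − 5·133 = 19. Containment (⊇): the Bézout identity exhibits 19 as an element of (133, 342), giving (19) ⊆ (133, 342). Containment (⊆): since 19 | 133 and 19 | 342 (133 = 19·7, 342 = 19·18), every Z-linear combination of 133 and 342 is divisible by 19, so (133, 342) ⊆ (19). Therefore (133, 342) = (19), d = 19.

Final answer: (133, 342) = (19); d = 19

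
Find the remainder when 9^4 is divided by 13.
9

Use repeated squaring. Binary(4) = 100. Walk through the bits of the exponent 4 left-to-right: at each bit after the leading one, square the running value, then multiply by 9 if the bit is 1 (always reducing mod 13):
  bit 1 = 1 (leading): start with 9.
  bit 2 = 0: square 9^2 = 81 ≡ 3 (mod 13).
  bit 3 = 0: square 3^2 = 9 (mod 13).
Final value: 9^4 ≡ 9 (mod 13).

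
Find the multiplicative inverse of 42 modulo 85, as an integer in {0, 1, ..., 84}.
Apply the extended Euclidean algorithm to (85, 42), tracking rows (r, s, t) with s·85 + t·42 = r. Each division r_prev = q·r_cur + r_new produces the new row as (previous row) − q·(current row):
  row A: (85, 1, 0)   [1·85 + 0·42 = 85]
  row B: (42, 0, 1)   [0·85 + 1·42 = 42]
  85 = 2·42 + 1   → row C = row A − 2·row B = (1, 1, −2)   [check: 1·85 − 2·42 = 1]
  42 = 42·1 + 0   → remainder 0, stop. gcd = 1 (last nonzero row C).
The gcd is 1, so 42 is invertible mod 85. The last nonzero row gives 1·85 − 2·42 = 1, so t = −2. So 42^(−1) ≡ −2 ≡ 83 (mod 85). Verify: 42 · 83 = 3486 ≡ 1 (mod 85). ✓

Final answer: 42^(−1) ≡ 83 (mod 85)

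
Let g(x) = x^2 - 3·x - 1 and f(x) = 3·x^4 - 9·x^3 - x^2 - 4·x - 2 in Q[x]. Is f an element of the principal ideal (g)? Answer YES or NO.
NO

In Q[x] the ideal (g) consists of all multiples of g, so f ∈ (g) iff g | f, i.e. iff the remainder of f on division by g is 0. Divide f by g (g is monic, so eliminate the leading term of the running remainder at each step):
  leading term 3·x^4: subtract (3·x^2)·g(x) = 3·x^4 - 9·x^3 - 3·x^2, leaving 2·x^2 - 4·x - 2
  leading term 2·x^2: subtract (2)·g(x) = 2·x^2 - 6·x - 2, leaving 2·x
The remainder r(x) = 2·x ≠ 0 (and deg r < deg g), so g ∤ f, i.e. f ∉ (g).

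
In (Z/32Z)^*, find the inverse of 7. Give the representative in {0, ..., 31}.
Apply the extended Euclidean algorithm to (32, 7), tracking rows (r, s, t) with s·32 + t·7 = r. Each division r_prev = q·r_cur + r_new produces the new row as (previous row) − q·(current row):
  row A: (32, 1, 0)   [1·32 + 0·7 = 32]
  row B: (7, 0, 1)   [0·32 + 1·7 = 7]
  32 = 4·7 + 4   → row C = row A − 4·row B = (4, 1, −4)   [check: 1·32 − 4·7 = 4]
  7 = 1·4 + 3   → row D = row B − 1·row C = (3, −1, 5)   [check: −1·32 + 5·7 = 3]
  4 = 1·3 + 1   → row E = row C − 1·row D = (1, 2, −9)   [check: 2·32 − 9·7 = 1]
  3 = 3·1 + 0   → remainder 0, stop. gcd = 1 (last nonzero row E).
The gcd is 1, so 7 is invertible mod 32. The last nonzero row gives 2·32 − 9·7 = 1, so t = −9. So 7^(−1) ≡ −9 ≡ 23 (mod 32). Verify: 7 · 23 = 161 ≡ 1 (mod 32). ✓

Final answer: 7^(−1) ≡ 23 (mod 32)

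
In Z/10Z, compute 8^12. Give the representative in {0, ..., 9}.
6

Use repeated squaring. Binary(12) = 1100. Walk through the bits of the exponent 12 left-to-right: at each bit after the leading one, square the running value, then multiply by 8 if the bit is 1 (always reducing mod 10):
  bit 1 = 1 (leading): start with 8.
  bit 2 = 1: square 8^2 = 64 ≡ 4; bit is 1, so multiply 4·8 = 32 ≡ 2 (mod 10).
  bit 3 = 0: square 2^2 = 4 (mod 10).
  bit 4 = 0: square 4^2 = 16 ≡ 6 (mod 10).
Final value: 8^12 ≡ 6 (mod 10).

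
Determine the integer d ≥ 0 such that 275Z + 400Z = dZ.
In the PID Z, (a, b) is generated by gcd(a, b). Compute gcd(400, 275) with the extended Euclidean algorithm, tracking rows (r, s, t) with s·400 + t·275 = r:
  row A: (400, 1, 0)   [1·400 + 0·275 = 400]
  row B: (275, 0, 1)   [0·400 + 1·275 = 275]
  400 = 1·275 + 125   → row C = row A − 1·row B = (125, 1, −1)   [check: 1·400 − 1·275 = 125]
  275 = 2·125 + 25   → row D = row B − 2·row C = (25, −2, 3)   [check: −2·400 + 3·275 = 25]
  125 = 5·25 + 0   → remainder 0, stop. gcd = 25 (last nonzero row D).
So gcd(275, 400) = 25, with Bézout identity −2·400 + 3·275 = 25. Containment (⊇): the Bézout identity exhibits 25 as an element of (275, 400), giving (25) ⊆ (275, 400). Containment (⊆): since 25 | 275 and 25 | 400 (275 = 25·11, 400 = 25·16), every Z-linear combination of 275 and 400 is divisible by 25, so (275, 400) ⊆ (25). Therefore (275, 400) = (25), d = 25.

Final answer: (275, 400) = (25); d = 25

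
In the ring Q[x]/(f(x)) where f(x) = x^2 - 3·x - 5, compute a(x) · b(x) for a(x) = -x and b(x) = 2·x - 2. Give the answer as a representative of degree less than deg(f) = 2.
First multiply in Q[x] without reducing: a · b = -2·x^2 + 2·x. Now divide by f(x) = x^2 - 3·x - 5, eliminating the leading term at each step:
  leading term -2·x^2: subtract (-2)·f(x) = -2·x^2 + 6·x + 10, leaving -4·x - 10
The degree is now < 2, so this is the remainder. Hence a · b ≡ -4·x - 10 in Q[x]/(f).

Final answer: a · b ≡ -4·x - 10 (mod f(x))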